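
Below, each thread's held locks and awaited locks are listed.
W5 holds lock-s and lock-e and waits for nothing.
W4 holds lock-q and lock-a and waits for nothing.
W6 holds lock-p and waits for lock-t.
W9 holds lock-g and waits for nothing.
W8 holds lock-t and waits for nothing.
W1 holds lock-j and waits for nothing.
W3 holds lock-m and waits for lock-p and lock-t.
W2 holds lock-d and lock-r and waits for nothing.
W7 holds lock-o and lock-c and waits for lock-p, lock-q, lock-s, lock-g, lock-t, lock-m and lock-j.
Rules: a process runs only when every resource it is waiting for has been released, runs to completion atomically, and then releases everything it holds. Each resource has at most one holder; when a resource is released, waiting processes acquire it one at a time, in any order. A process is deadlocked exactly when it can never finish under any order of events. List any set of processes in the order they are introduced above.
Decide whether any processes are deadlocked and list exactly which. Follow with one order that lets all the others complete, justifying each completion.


Nothing here is deadlocked.
Key observation: there is no circular wait here — follow any chain and it reaches a process that is free to run now.
The rest can finish in the order W5, W8, W4, W6, W3, W9, W1, W2, W7.
Walking it through:
  W5: no waits; runs immediately, freeing lock-s and lock-e
  W8: no waits; runs immediately, freeing lock-t
  W4: no waits; runs immediately, freeing lock-q and lock-a
  W6: everything it awaited (lock-t) is free; runs, freeing lock-p
  W3: everything it awaited (lock-p and lock-t) is free; runs, freeing lock-m
  W9: no waits; runs immediately, freeing lock-g
  W1: no waits; runs immediately, freeing lock-j
  W2: no waits; runs immediately, freeing lock-d and lock-r
  W7: everything it awaited (lock-p, lock-q, lock-s, lock-g, lock-t, lock-m and lock-j) is free; runs, freeing lock-o and lock-c


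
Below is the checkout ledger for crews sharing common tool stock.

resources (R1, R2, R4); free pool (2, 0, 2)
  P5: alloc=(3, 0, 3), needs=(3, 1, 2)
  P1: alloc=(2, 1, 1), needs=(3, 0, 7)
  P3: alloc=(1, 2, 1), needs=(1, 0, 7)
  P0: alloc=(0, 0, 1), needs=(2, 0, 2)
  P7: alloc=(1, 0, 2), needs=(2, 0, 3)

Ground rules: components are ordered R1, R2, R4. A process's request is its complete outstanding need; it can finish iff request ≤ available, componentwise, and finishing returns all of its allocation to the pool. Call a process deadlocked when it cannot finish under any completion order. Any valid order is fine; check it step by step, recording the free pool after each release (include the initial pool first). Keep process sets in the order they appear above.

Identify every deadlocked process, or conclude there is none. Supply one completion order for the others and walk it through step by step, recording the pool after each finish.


Deadlocked: P5, P1 and P3.
Key observation: after P0, P7 the pool peaks at (3, 0, 5), and each blocked process is short somewhere: P5 on R2; P1 on R4; P3 on R4.
One completion order for the rest: P0, P7. Walking it through:
  pool = (2, 0, 2)
  P0: need (2, 0, 2) fits (2, 0, 2); releases (0, 0, 1), pool now (2, 0, 3)
  P7: need (2, 0, 3) fits (2, 0, 3); releases (1, 0, 2), pool now (3, 0, 5)
None of the blocked processes ever fits:
  blocked: P5 wants (3, 1, 2), pool (3, 0, 5) — not enough R2
  blocked: P1 wants (3, 0, 7), pool (3, 0, 5) — not enough R4
  blocked: P3 wants (1, 0, 7), pool (3, 0, 5) — not enough R4


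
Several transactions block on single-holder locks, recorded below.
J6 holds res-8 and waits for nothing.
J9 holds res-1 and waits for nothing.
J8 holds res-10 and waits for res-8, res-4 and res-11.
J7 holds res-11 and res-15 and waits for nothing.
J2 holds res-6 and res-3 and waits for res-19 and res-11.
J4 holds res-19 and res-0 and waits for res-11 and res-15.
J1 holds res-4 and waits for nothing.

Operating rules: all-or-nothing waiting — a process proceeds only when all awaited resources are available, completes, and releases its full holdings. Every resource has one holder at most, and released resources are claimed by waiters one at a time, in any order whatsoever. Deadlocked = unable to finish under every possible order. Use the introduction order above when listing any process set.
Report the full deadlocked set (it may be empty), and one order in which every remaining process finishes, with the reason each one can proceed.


The deadlocked set is empty.
Key observation: the waits form no ring: some process can always run, and its releases unblock the others one by one.
A valid finishing order for the others: J1, J6, J9, J7, J8, J4, J2.
Check, step by step:
  run J1 (it waits on nothing); releases res-4
  run J6 (it waits on nothing); releases res-8
  run J9 (it waits on nothing); releases res-1
  run J7 (it waits on nothing); releases res-11 and res-15
  run J8 (all its waits — res-8, res-4 and res-11 — are resolved); releases res-10
  run J4 (all its waits — res-11 and res-15 — are resolved); releases res-19 and res-0
  run J2 (all its waits — res-19 and res-11 — are resolved); releases res-6 and res-3


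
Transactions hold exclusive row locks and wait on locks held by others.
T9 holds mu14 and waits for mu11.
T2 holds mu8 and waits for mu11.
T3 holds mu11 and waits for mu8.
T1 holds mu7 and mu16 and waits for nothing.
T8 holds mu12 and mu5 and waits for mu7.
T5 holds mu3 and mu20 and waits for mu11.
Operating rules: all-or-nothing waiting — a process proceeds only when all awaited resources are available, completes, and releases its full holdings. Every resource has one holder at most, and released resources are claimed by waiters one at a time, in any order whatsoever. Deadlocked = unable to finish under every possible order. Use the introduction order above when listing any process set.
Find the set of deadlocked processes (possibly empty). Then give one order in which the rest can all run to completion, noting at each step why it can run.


Deadlocked set: T9, T2, T3 and T5.
Key observation: the cycle T3 -> T2 -> T3 can never break — each member waits on the next; T9 and T5 wait into the deadlock from upstream.
One completion order for the rest: T1, T8.
Verifying each step:
  run T1 (it waits on nothing); releases mu7 and mu16
  T8 waits on mu7 — all released -> runs and releases mu12 and mu5


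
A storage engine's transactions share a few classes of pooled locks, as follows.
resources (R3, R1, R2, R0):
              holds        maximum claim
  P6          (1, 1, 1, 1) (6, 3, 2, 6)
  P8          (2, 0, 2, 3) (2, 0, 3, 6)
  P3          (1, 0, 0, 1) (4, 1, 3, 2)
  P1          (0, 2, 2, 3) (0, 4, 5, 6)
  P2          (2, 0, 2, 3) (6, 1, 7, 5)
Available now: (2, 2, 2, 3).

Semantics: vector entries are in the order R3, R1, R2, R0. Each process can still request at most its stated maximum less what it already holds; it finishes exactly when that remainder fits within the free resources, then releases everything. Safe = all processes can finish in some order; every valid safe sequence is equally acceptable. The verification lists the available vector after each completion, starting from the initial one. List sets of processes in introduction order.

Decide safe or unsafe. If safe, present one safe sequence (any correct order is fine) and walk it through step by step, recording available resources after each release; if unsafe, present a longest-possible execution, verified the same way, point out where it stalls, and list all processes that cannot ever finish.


The state is SAFE; one workable sequence: P8, P1, P3, P2, P6.
Key observation: the order's first zero-slack moment is P8 ((0, 0, 1, 3) needed, (2, 2, 2, 3) free — a requested resource with nothing to spare).
Check, step by step:
  pool = (2, 2, 2, 3)
  P8: need (0, 0, 1, 3) fits (2, 2, 2, 3); releases (2, 0, 2, 3), pool now (4, 2, 4, 6)
  P1: need (0, 2, 3, 3) fits (4, 2, 4, 6); releases (0, 2, 2, 3), pool now (4, 4, 6, 9)
  P3: need (3, 1, 3, 1) fits (4, 4, 6, 9); releases (1, 0, 0, 1), pool now (5, 4, 6, 10)
  P2: need (4, 1, 5, 2) fits (5, 4, 6, 10); releases (2, 0, 2, 3), pool now (7, 4, 8, 13)
  P6: need (5, 2, 1, 5) fits (7, 4, 8, 13); releases (1, 1, 1, 1), pool now (8, 5, 9, 14)


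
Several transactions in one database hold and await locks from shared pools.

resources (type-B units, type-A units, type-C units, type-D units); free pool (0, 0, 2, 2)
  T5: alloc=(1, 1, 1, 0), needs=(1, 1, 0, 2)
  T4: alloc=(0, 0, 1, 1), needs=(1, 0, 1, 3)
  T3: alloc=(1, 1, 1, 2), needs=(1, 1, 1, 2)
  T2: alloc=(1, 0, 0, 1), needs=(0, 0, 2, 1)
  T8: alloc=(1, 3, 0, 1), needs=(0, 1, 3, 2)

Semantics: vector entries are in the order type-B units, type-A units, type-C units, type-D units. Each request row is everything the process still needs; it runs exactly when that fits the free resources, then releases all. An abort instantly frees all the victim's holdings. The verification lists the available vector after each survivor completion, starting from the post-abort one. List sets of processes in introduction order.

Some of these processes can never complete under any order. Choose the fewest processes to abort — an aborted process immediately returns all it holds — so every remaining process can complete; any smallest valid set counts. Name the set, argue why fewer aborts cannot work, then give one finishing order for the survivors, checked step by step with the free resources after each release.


Minimum abort set: T8.
Key observation: T5 was stuck for good until T8 gave back (1, 3, 0, 1); in the order shown it finishes at step 3.
Why nothing smaller works: aborting no one leaves the state deadlocked as given.
The survivors complete as T2, T4, T5, T3. Walking it through (starting from the post-abort pool):
  pool = (1, 3, 2, 3)
  T2 needs (0, 0, 2, 1) <= (1, 3, 2, 3) -> finishes; pool += (1, 0, 0, 1) = (2, 3, 2, 4)
  T4 needs (1, 0, 1, 3) <= (2, 3, 2, 4) -> finishes; pool += (0, 0, 1, 1) = (2, 3, 3, 5)
  T5 needs (1, 1, 0, 2) <= (2, 3, 3, 5) -> finishes; pool += (1, 1, 1, 0) = (3, 4, 4, 5)
  T3 needs (1, 1, 1, 2) <= (3, 4, 4, 5) -> finishes; pool += (1, 1, 1, 2) = (4, 5, 5, 7)


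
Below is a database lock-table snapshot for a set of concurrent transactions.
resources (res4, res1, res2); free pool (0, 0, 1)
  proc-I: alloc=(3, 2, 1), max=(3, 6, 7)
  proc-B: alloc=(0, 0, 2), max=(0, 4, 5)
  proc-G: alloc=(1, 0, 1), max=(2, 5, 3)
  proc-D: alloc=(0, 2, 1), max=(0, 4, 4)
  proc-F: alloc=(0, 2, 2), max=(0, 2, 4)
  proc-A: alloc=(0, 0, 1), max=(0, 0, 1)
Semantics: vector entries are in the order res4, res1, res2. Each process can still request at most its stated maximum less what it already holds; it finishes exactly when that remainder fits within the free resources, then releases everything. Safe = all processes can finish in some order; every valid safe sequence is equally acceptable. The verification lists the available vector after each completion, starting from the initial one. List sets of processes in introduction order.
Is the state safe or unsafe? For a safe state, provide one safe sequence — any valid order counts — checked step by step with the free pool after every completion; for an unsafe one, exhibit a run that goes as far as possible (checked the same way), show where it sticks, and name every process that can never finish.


SAFE — a valid safe sequence is proc-A, proc-F, proc-D, proc-B, proc-I, proc-G.
Key observation: proc-F marks the first exact bind of the order: its need (0, 0, 2) fits the free (0, 0, 2) with zero slack on a requested resource.
Verifying each step:
  pool = (0, 0, 1)
  run proc-A (needs (0, 0, 0), free (0, 0, 1)); after release of (0, 0, 1) the pool is (0, 0, 2)
  run proc-F (needs (0, 0, 2), free (0, 0, 2)); after release of (0, 2, 2) the pool is (0, 2, 4)
  run proc-D (needs (0, 2, 3), free (0, 2, 4)); after release of (0, 2, 1) the pool is (0, 4, 5)
  run proc-B (needs (0, 4, 3), free (0, 4, 5)); after release of (0, 0, 2) the pool is (0, 4, 7)
  run proc-I (needs (0, 4, 6), free (0, 4, 7)); after release of (3, 2, 1) the pool is (3, 6, 8)
  run proc-G (needs (1, 5, 2), free (3, 6, 8)); after release of (1, 0, 1) the pool is (4, 6, 9)


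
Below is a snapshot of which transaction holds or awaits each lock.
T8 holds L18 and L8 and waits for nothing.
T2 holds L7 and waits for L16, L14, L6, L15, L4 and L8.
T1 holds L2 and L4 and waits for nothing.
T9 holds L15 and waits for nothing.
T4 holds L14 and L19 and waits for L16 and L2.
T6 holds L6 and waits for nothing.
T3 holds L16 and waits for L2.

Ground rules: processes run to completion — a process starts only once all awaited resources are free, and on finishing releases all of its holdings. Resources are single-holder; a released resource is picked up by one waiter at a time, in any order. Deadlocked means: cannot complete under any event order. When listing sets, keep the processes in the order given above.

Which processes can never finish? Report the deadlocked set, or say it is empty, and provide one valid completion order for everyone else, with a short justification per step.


The deadlocked set is empty.
Key observation: although several processes wait, no cycle exists — each chain bottoms out at a free runner.
The rest can finish in the order T8, T6, T1, T3, T4, T9, T2.
Walking it through:
  run T8 (it waits on nothing); releases L18 and L8
  run T6 (it waits on nothing); releases L6
  run T1 (it waits on nothing); releases L2 and L4
  run T3 (all its waits — L2 — are resolved); releases L16
  run T4 (all its waits — L16 and L2 — are resolved); releases L14 and L19
  run T9 (it waits on nothing); releases L15
  run T2 (all its waits — L16, L14, L6, L15, L4 and L8 — are resolved); releases L7


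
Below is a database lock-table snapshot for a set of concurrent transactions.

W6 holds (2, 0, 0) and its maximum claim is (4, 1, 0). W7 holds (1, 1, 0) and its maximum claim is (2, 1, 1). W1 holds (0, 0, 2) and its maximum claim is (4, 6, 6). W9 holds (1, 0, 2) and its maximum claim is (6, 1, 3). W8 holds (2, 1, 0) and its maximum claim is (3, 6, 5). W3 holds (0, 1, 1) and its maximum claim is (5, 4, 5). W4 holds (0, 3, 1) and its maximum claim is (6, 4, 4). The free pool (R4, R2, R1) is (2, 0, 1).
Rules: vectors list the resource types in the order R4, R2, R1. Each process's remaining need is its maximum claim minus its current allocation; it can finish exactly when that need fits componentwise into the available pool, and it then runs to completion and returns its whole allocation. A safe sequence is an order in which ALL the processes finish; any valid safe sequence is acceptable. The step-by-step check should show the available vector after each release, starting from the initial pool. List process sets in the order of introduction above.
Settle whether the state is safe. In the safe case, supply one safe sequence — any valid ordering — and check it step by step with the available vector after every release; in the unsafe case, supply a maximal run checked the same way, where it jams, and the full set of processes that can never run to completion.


SAFE, for example via the order W7, W6, W9, W4, W3, W8, W1.
Key observation: reading the order forward, W7 is the first process whose need (1, 0, 1) meets the free pool (2, 0, 1) exactly on a resource it requests.
Walking it through:
  pool = (2, 0, 1)
  W7: need (1, 0, 1) fits (2, 0, 1); releases (1, 1, 0), pool now (3, 1, 1)
  W6: need (2, 1, 0) fits (3, 1, 1); releases (2, 0, 0), pool now (5, 1, 1)
  W9: need (5, 1, 1) fits (5, 1, 1); releases (1, 0, 2), pool now (6, 1, 3)
  W4: need (6, 1, 3) fits (6, 1, 3); releases (0, 3, 1), pool now (6, 4, 4)
  W3: need (5, 3, 4) fits (6, 4, 4); releases (0, 1, 1), pool now (6, 5, 5)
  W8: need (1, 5, 5) fits (6, 5, 5); releases (2, 1, 0), pool now (8, 6, 5)
  W1: need (4, 6, 4) fits (8, 6, 5); releases (0, 0, 2), pool now (8, 6, 7)


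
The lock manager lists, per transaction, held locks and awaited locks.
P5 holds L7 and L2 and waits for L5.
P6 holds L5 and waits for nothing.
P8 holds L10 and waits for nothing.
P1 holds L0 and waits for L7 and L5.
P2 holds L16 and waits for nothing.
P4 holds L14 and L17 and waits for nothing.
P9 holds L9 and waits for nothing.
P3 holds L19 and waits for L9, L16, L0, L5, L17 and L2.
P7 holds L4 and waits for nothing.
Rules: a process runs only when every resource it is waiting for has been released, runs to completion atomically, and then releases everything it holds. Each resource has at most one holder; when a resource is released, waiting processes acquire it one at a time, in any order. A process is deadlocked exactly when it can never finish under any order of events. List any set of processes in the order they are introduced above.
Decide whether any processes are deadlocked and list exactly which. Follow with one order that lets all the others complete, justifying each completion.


Nothing here is deadlocked.
Key observation: all waits point, directly or indirectly, at processes that can finish, so nothing is permanently blocked.
One completion order for the rest: P6, P5, P1, P8, P9, P2, P4, P7, P3.
Step-by-step check:
  P6: no waits; runs immediately, freeing L5
  run P5 (all its waits — L5 — are resolved); releases L7 and L2
  run P1 (all its waits — L7 and L5 — are resolved); releases L0
  P8: no waits; runs immediately, freeing L10
  P9: no waits; runs immediately, freeing L9
  P2: no waits; runs immediately, freeing L16
  P4: no waits; runs immediately, freeing L14 and L17
  P7: no waits; runs immediately, freeing L4
  run P3 (all its waits — L9, L16, L0, L5, L17 and L2 — are resolved); releases L19


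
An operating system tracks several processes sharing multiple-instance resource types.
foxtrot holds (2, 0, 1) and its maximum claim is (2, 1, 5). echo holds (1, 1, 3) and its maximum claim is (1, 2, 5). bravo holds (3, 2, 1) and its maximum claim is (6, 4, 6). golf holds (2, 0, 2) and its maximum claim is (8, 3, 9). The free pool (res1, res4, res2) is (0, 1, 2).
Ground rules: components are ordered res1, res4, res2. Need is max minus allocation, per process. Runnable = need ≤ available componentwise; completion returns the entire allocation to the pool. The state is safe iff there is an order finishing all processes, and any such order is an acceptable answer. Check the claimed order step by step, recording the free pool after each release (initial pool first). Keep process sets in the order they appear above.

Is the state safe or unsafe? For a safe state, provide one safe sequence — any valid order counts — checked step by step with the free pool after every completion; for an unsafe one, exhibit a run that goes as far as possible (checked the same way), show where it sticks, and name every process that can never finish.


The state is SAFE; one workable sequence: echo, foxtrot, bravo, golf.
Key observation: echo is the earliest step where a requested resource binds exactly: need (0, 1, 2), pool (0, 1, 2) at its turn.
Walking it through:
  pool = (0, 1, 2)
  run echo (needs (0, 1, 2), free (0, 1, 2)); after release of (1, 1, 3) the pool is (1, 2, 5)
  run foxtrot (needs (0, 1, 4), free (1, 2, 5)); after release of (2, 0, 1) the pool is (3, 2, 6)
  run bravo (needs (3, 2, 5), free (3, 2, 6)); after release of (3, 2, 1) the pool is (6, 4, 7)
  run golf (needs (6, 3, 7), free (6, 4, 7)); after release of (2, 0, 2) the pool is (8, 4, 9)


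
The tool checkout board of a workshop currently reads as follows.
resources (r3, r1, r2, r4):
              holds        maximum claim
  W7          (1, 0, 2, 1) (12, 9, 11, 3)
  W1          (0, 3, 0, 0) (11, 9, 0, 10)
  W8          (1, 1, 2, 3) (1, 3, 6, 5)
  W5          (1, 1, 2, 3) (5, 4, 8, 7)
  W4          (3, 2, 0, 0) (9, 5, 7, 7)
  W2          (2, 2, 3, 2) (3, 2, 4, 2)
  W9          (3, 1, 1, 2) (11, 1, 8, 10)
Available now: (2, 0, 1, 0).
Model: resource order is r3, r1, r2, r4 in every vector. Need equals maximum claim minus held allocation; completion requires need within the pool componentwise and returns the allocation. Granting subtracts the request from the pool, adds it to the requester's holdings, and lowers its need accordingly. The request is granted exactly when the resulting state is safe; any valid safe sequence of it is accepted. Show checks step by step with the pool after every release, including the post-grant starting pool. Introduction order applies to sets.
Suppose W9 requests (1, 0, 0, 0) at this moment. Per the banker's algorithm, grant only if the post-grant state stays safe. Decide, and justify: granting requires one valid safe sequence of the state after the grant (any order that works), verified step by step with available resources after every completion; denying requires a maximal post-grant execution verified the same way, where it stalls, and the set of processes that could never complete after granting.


DENY: after the grant no complete ordering would exist.
Key observation: the pool after W2, W8, W5 is (5, 4, 8, 8); every surviving request exceeds it in r3, so progress ends there.
On the post-grant state, W2, W8, W5 is a maximal run — nothing extends it. Step-by-step check:
  pool = (1, 0, 1, 0)
  run W2 (needs (1, 0, 1, 0), free (1, 0, 1, 0)); after release of (2, 2, 3, 2) the pool is (3, 2, 4, 2)
  run W8 (needs (0, 2, 4, 2), free (3, 2, 4, 2)); after release of (1, 1, 2, 3) the pool is (4, 3, 6, 5)
  run W5 (needs (4, 3, 6, 4), free (4, 3, 6, 5)); after release of (1, 1, 2, 3) the pool is (5, 4, 8, 8)
  W7 cannot run: need (11, 9, 9, 2) vs free (5, 4, 8, 8) (insufficient r3, r1 and r2)
  W1 cannot run: need (11, 6, 0, 10) vs free (5, 4, 8, 8) (insufficient r3, r1 and r4)
  W4 cannot run: need (6, 3, 7, 7) vs free (5, 4, 8, 8) (insufficient r3)
  W9 cannot run: need (7, 0, 7, 8) vs free (5, 4, 8, 8) (insufficient r3)
Processes that could never finish after the grant: W7, W1, W4 and W9.


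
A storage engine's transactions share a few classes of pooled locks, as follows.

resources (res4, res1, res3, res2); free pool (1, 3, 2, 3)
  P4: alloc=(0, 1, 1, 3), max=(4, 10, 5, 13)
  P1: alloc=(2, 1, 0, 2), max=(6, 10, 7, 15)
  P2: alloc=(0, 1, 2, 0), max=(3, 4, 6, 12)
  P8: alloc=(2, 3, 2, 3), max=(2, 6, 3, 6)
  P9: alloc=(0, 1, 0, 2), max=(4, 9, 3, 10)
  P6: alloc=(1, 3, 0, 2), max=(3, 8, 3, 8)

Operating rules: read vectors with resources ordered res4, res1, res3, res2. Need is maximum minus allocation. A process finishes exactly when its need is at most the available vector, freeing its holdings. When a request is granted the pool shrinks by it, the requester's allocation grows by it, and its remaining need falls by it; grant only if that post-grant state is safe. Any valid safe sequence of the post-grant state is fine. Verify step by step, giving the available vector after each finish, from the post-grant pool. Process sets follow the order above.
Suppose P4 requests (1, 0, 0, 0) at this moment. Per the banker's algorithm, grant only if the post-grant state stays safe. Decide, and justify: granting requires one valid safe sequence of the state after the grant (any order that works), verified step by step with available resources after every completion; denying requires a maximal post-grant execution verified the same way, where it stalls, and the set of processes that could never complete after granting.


DENY — the pretend-granted state is unsafe.
Key observation: after P8, P6 the pool peaks at (3, 9, 4, 8), and each blocked process is short somewhere: P4 on res2; P1 on res4, res3, res2; P2 on res2; P9 on res4.
After a pretend grant, a maximal execution: P8, P6 — then nothing else fits. Verifying each step:
  pool = (0, 3, 2, 3)
  P8: need (0, 3, 1, 3) fits (0, 3, 2, 3); releases (2, 3, 2, 3), pool now (2, 6, 4, 6)
  P6: need (2, 5, 3, 6) fits (2, 6, 4, 6); releases (1, 3, 0, 2), pool now (3, 9, 4, 8)
  P4 cannot run: need (3, 9, 4, 10) vs free (3, 9, 4, 8) (insufficient res2)
  P1 cannot run: need (4, 9, 7, 13) vs free (3, 9, 4, 8) (insufficient res4, res3 and res2)
  P2 cannot run: need (3, 3, 4, 12) vs free (3, 9, 4, 8) (insufficient res2)
  P9 cannot run: need (4, 8, 3, 8) vs free (3, 9, 4, 8) (insufficient res4)
Had the request been granted, P4, P1, P2 and P9 could never finish.


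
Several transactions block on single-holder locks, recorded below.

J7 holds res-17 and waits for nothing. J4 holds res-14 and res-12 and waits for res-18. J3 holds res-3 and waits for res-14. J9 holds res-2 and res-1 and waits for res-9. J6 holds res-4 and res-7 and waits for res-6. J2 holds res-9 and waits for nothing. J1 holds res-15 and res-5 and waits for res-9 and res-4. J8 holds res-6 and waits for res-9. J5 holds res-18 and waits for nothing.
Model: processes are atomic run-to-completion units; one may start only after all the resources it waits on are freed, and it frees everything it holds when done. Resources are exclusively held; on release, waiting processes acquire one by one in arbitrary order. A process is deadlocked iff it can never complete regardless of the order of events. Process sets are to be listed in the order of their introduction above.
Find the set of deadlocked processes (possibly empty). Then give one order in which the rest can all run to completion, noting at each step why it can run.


Nothing here is deadlocked.
Key observation: no waiting chain loops back on itself — every chain ends at a process that waits on nothing, so everyone eventually runs.
A valid finishing order for the others: J5, J2, J7, J4, J9, J8, J3, J6, J1.
Verifying each step:
  run J5 (it waits on nothing); releases res-18
  run J2 (it waits on nothing); releases res-9
  run J7 (it waits on nothing); releases res-17
  J4: everything it awaited (res-18) is free; runs, freeing res-14 and res-12
  J9: everything it awaited (res-9) is free; runs, freeing res-2 and res-1
  J8: everything it awaited (res-9) is free; runs, freeing res-6
  J3: everything it awaited (res-14) is free; runs, freeing res-3
  J6: everything it awaited (res-6) is free; runs, freeing res-4 and res-7
  J1: everything it awaited (res-9 and res-4) is free; runs, freeing res-15 and res-5


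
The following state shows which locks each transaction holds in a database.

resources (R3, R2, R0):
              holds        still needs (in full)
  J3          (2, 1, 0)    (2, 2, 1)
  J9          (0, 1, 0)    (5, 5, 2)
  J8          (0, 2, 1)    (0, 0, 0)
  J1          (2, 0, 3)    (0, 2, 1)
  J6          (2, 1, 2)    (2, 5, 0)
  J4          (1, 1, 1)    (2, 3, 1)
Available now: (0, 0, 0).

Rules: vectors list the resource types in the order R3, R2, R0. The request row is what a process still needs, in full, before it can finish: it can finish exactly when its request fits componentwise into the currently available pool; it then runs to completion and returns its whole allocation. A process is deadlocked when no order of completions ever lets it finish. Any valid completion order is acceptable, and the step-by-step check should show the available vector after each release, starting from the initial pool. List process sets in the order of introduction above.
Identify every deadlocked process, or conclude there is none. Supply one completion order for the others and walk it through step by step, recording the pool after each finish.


Deadlocked set: J9 and J6.
Key observation: J8, J1, J3, J4 can finish, but then (5, 4, 5) is all there is, and the blocked group's R2 demands exceed it.
The rest can finish in the order J8, J1, J3, J4. Walking it through:
  pool = (0, 0, 0)
  run J8 (needs (0, 0, 0), free (0, 0, 0)); after release of (0, 2, 1) the pool is (0, 2, 1)
  run J1 (needs (0, 2, 1), free (0, 2, 1)); after release of (2, 0, 3) the pool is (2, 2, 4)
  run J3 (needs (2, 2, 1), free (2, 2, 4)); after release of (2, 1, 0) the pool is (4, 3, 4)
  run J4 (needs (2, 3, 1), free (4, 3, 4)); after release of (1, 1, 1) the pool is (5, 4, 5)
The blocked processes can never fit:
  J9 still needs (5, 5, 2) but only (5, 4, 5) is free — short on R2
  J6 still needs (2, 5, 0) but only (5, 4, 5) is free — short on R2


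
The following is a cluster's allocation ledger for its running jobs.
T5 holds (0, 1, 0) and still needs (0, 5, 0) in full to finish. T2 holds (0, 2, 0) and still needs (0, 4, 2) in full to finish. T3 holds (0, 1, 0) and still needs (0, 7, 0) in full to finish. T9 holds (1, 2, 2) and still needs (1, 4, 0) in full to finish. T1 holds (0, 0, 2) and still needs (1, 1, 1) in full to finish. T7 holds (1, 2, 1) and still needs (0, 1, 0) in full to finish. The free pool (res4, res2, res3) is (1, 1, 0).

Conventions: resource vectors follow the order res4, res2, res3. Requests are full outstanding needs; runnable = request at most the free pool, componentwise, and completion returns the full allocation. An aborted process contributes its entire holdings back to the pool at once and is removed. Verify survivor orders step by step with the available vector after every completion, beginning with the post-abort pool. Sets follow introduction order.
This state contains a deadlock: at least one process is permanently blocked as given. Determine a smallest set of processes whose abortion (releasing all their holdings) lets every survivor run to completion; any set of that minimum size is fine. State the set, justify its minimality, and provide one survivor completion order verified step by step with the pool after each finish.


The answer: abort T3.
Key observation: T9 was stuck for good until T3 gave back (0, 1, 0); in the order shown it finishes at step 2.
Minimality: the empty abort set fails — the state is deadlocked as it stands.
Survivors finish in the order: T7, T9, T1, T2, T5. Verifying each step (pool after the aborts first):
  pool = (1, 2, 0)
  T7 needs (0, 1, 0) <= (1, 2, 0) -> finishes; pool += (1, 2, 1) = (2, 4, 1)
  T9 needs (1, 4, 0) <= (2, 4, 1) -> finishes; pool += (1, 2, 2) = (3, 6, 3)
  T1 needs (1, 1, 1) <= (3, 6, 3) -> finishes; pool += (0, 0, 2) = (3, 6, 5)
  T2 needs (0, 4, 2) <= (3, 6, 5) -> finishes; pool += (0, 2, 0) = (3, 8, 5)
  T5 needs (0, 5, 0) <= (3, 8, 5) -> finishes; pool += (0, 1, 0) = (3, 9, 5)


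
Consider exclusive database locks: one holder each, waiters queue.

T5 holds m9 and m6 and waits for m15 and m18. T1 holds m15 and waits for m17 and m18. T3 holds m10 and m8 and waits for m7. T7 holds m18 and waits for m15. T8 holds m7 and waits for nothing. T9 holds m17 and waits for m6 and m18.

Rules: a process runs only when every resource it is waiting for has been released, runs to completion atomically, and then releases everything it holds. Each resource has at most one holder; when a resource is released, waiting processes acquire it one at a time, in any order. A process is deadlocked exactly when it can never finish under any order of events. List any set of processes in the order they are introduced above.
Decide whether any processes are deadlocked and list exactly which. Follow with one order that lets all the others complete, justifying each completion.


The deadlocked set is T5, T1, T7 and T9.
Key observation: the wait chain closes on itself along T1 -> T7 -> T1; T5 and T9 are caught in further circular waits.
A valid finishing order for the others: T8, T3.
Verifying each step:
  T8: no waits; runs immediately, freeing m7
  T3: everything it awaited (m7) is free; runs, freeing m10 and m8


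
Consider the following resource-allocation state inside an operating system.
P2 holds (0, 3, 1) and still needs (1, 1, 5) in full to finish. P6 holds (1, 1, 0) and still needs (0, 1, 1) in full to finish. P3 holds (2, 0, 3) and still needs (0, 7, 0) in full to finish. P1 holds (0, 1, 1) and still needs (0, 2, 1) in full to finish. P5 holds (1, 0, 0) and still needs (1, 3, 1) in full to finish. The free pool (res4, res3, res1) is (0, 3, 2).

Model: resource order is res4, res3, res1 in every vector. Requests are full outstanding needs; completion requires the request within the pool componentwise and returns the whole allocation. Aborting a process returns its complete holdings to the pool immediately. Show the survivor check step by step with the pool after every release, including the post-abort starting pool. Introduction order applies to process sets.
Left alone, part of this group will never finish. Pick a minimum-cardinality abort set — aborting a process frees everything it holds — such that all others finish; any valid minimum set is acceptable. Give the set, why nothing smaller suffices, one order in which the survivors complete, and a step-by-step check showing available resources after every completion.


Abort P3.
Key observation: no ordering could ever have run P2 before the abort of P3; with (2, 0, 3) back in the pool it fits at step 3.
Why nothing smaller works: aborting no one leaves the state deadlocked as given.
The survivors complete as P5, P1, P2, P6. Check, step by step (starting from the post-abort pool):
  pool = (2, 3, 5)
  P5: need (1, 3, 1) fits (2, 3, 5); releases (1, 0, 0), pool now (3, 3, 5)
  P1: need (0, 2, 1) fits (3, 3, 5); releases (0, 1, 1), pool now (3, 4, 6)
  P2: need (1, 1, 5) fits (3, 4, 6); releases (0, 3, 1), pool now (3, 7, 7)
  P6: need (0, 1, 1) fits (3, 7, 7); releases (1, 1, 0), pool now (4, 8, 7)


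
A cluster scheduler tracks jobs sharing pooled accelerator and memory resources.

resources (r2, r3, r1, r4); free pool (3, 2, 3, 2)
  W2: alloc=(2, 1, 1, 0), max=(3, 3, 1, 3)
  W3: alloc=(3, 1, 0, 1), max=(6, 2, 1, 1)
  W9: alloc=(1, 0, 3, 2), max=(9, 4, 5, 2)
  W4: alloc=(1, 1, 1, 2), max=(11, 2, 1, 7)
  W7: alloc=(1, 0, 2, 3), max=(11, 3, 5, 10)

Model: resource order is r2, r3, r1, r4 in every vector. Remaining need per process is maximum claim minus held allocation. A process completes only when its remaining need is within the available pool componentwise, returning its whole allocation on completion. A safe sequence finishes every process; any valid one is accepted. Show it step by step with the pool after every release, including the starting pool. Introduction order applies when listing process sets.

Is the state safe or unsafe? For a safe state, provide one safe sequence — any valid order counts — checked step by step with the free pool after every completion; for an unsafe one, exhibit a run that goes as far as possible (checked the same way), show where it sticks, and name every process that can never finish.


UNSAFE.
Key observation: after W3, W2, W9 complete, (9, 4, 7, 5) is the best the pool ever gets, yet each leftover process wants more r2.
Going as far as possible: W3, W2, W9; after that, nothing fits. Check, step by step:
  pool = (3, 2, 3, 2)
  W3: need (3, 1, 1, 0) fits (3, 2, 3, 2); releases (3, 1, 0, 1), pool now (6, 3, 3, 3)
  W2: need (1, 2, 0, 3) fits (6, 3, 3, 3); releases (2, 1, 1, 0), pool now (8, 4, 4, 3)
  W9: need (8, 4, 2, 0) fits (8, 4, 4, 3); releases (1, 0, 3, 2), pool now (9, 4, 7, 5)
  blocked: W4 wants (10, 1, 0, 5), pool (9, 4, 7, 5) — not enough r2
  blocked: W7 wants (10, 3, 3, 7), pool (9, 4, 7, 5) — not enough r2 and r4
Never able to finish: W4 and W7.


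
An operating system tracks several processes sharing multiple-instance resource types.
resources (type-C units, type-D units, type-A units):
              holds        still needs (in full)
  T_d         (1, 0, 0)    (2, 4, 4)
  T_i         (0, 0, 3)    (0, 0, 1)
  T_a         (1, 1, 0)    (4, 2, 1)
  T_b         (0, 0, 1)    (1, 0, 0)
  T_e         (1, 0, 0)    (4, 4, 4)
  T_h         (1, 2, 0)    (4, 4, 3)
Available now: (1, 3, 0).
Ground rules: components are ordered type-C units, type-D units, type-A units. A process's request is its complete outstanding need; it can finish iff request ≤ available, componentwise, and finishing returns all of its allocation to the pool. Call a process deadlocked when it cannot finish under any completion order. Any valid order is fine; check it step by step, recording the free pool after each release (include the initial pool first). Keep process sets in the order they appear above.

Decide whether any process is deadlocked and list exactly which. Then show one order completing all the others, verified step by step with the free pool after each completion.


The deadlocked set is T_d, T_a, T_e and T_h.
Key observation: the pool after T_b, T_i is (1, 3, 4); every surviving request exceeds it in type-C units, so progress ends there.
A valid finishing order for the others: T_b, T_i. Step-by-step check:
  pool = (1, 3, 0)
  T_b: need (1, 0, 0) fits (1, 3, 0); releases (0, 0, 1), pool now (1, 3, 1)
  T_i: need (0, 0, 1) fits (1, 3, 1); releases (0, 0, 3), pool now (1, 3, 4)
The stuck group stays short no matter what:
  T_d cannot run: need (2, 4, 4) vs free (1, 3, 4) (insufficient type-C units and type-D units)
  T_a cannot run: need (4, 2, 1) vs free (1, 3, 4) (insufficient type-C units)
  T_e cannot run: need (4, 4, 4) vs free (1, 3, 4) (insufficient type-C units and type-D units)
  T_h cannot run: need (4, 4, 3) vs free (1, 3, 4) (insufficient type-C units and type-D units)


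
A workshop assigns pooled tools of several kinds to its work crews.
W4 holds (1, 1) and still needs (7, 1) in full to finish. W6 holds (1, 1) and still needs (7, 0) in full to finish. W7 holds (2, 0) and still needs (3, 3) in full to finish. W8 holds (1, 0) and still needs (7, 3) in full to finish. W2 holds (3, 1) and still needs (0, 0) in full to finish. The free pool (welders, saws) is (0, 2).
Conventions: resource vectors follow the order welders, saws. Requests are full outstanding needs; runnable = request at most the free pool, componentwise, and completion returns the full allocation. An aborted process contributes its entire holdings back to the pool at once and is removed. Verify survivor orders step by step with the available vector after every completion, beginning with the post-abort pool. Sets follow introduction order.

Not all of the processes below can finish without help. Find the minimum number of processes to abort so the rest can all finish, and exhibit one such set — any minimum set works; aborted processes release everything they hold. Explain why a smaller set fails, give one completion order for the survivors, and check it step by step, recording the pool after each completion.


Abort W4 and W6.
Key observation: before aborting W4 and W6, W8 was permanently blocked — no order could ever run it; afterwards it completes at step 3.
Minimality, checking each single-abort alternative: W4 alone leaves W6 blocked (short on welders); W6 alone leaves W4 blocked (short on welders); W7 alone leaves W4 blocked (short on welders); W8 alone leaves W4 blocked (short on welders); W2 alone leaves W4 blocked (short on welders).
The survivors complete as W2, W7, W8. Check, step by step (starting from the post-abort pool):
  pool = (2, 4)
  run W2 (needs (0, 0), free (2, 4)); after release of (3, 1) the pool is (5, 5)
  run W7 (needs (3, 3), free (5, 5)); after release of (2, 0) the pool is (7, 5)
  run W8 (needs (7, 3), free (7, 5)); after release of (1, 0) the pool is (8, 5)


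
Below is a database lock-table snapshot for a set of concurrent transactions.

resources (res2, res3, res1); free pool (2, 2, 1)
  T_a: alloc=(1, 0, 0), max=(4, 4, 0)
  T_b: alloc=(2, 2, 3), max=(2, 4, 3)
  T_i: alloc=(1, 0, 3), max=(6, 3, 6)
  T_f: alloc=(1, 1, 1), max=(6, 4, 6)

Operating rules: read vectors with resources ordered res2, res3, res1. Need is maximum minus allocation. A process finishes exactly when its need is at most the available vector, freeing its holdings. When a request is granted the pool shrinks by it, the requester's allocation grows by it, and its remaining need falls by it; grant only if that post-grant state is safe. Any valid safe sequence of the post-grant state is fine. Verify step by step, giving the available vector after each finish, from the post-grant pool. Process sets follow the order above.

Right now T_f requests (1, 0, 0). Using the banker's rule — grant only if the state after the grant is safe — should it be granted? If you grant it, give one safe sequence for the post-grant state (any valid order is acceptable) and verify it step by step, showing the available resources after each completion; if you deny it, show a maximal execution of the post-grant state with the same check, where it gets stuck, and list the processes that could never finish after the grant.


DENY. Granting would leave the state unsafe.
Key observation: after T_b, T_a the pool peaks at (4, 4, 4), and each blocked process is short somewhere: T_i on res2; T_f on res1.
On the post-grant state, T_b, T_a is a maximal run — nothing extends it. Verifying each step:
  pool = (1, 2, 1)
  T_b: need (0, 2, 0) fits (1, 2, 1); releases (2, 2, 3), pool now (3, 4, 4)
  T_a: need (3, 4, 0) fits (3, 4, 4); releases (1, 0, 0), pool now (4, 4, 4)
  T_i still needs (5, 3, 3) but only (4, 4, 4) is free — short on res2
  T_f still needs (4, 3, 5) but only (4, 4, 4) is free — short on res1
Had the request been granted, T_i and T_f could never finish.
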